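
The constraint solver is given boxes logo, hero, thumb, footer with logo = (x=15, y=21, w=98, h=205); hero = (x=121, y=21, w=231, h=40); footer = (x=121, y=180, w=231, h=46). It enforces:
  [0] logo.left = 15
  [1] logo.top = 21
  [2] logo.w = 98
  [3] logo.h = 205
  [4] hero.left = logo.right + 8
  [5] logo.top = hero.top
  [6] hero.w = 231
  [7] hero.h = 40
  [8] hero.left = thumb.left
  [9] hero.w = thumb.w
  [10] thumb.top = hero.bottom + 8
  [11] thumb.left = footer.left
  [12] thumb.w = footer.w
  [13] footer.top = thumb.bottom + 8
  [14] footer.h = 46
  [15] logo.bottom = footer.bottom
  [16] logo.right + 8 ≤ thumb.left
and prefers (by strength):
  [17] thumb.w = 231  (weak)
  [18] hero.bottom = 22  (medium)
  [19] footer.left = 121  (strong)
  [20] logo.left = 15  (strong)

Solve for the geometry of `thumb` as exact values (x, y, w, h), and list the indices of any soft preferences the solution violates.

thumb = (x=121, y=69, w=231, h=103)
violated soft preferences: 18

1. thumb.x = 121  [hero.left = thumb.left]
2. thumb.w = 231  [hero.w = thumb.w]
3. thumb.y = 69  [thumb.top = hero.bottom + 8]
4. thumb.h = 103  [footer.top = thumb.bottom + 8]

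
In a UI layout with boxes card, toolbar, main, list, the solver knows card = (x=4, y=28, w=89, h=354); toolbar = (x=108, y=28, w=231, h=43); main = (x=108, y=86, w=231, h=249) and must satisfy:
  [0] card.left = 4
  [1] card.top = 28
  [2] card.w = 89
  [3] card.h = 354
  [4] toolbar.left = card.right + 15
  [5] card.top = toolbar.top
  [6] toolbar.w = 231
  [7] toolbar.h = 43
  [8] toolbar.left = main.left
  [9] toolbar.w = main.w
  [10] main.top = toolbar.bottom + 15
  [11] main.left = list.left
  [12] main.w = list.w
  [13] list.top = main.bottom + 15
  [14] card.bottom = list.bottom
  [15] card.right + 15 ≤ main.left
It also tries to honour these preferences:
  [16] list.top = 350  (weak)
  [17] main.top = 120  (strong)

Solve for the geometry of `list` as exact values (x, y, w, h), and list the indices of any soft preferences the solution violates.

list = (x=108, y=350, w=231, h=32)
violated soft preferences: 17

1. list.x = 108  [main.left = list.left]
2. list.w = 231  [main.w = list.w]
3. list.y = 350  [list.top = main.bottom + 15]
4. list.h = 32  [card.bottom = list.bottom]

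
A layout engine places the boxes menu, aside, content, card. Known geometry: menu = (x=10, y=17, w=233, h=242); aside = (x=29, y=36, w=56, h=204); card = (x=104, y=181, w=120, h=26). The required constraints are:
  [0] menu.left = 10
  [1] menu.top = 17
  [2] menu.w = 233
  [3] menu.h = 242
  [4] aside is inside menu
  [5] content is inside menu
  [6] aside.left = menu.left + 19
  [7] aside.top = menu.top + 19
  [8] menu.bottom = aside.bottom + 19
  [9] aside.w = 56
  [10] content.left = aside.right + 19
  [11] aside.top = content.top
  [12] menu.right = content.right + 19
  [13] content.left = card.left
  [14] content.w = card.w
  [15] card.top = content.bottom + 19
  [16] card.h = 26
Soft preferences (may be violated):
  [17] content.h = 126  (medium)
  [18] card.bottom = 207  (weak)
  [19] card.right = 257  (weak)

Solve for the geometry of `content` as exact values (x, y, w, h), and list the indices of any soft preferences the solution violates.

1. content.x = 104  [content.left = aside.right + 19]
2. content.y = 36  [aside.top = content.top]
3. content.w = 120  [menu.right = content.right + 19]
4. content.h = 126  [card.top = content.bottom + 19]

content = (x=104, y=36, w=120, h=126)
violated soft preferences: 19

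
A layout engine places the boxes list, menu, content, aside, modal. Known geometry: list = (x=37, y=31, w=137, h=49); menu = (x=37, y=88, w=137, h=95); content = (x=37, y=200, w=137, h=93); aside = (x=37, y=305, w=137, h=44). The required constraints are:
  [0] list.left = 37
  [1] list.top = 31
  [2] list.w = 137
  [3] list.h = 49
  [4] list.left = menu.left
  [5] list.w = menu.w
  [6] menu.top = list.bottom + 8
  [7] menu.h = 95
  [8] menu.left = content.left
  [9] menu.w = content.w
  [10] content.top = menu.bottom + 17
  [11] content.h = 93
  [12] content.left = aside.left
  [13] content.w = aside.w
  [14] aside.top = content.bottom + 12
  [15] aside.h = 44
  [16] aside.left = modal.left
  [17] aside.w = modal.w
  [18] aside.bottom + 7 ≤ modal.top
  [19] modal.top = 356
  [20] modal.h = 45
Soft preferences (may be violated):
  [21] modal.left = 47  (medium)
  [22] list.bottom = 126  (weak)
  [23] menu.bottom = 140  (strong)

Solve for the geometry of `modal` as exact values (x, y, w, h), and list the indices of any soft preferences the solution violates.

modal = (x=37, y=356, w=137, h=45)
violated soft preferences: 21, 22, 23

1. modal.x = 37  [aside.left = modal.left]
2. modal.w = 137  [aside.w = modal.w]
3. modal.y = 356  [modal.top = 356]
4. modal.h = 45  [modal.h = 45]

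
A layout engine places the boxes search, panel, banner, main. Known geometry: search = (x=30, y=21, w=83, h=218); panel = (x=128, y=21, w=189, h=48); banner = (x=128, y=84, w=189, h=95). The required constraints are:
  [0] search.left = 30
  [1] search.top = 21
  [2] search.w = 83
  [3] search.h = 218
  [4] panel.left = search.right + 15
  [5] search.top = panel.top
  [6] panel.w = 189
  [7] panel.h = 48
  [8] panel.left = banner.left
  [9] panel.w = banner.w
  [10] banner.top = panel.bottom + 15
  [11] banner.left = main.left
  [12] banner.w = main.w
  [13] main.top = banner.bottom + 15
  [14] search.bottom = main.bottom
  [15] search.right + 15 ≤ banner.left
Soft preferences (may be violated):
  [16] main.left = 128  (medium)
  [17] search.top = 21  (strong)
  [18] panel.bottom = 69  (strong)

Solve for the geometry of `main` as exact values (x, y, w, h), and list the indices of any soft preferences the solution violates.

1. main.x = 128  [banner.left = main.left]
2. main.w = 189  [banner.w = main.w]
3. main.y = 194  [main.top = banner.bottom + 15]
4. main.h = 45  [search.bottom = main.bottom]

main = (x=128, y=194, w=189, h=45)
violated soft preferences: none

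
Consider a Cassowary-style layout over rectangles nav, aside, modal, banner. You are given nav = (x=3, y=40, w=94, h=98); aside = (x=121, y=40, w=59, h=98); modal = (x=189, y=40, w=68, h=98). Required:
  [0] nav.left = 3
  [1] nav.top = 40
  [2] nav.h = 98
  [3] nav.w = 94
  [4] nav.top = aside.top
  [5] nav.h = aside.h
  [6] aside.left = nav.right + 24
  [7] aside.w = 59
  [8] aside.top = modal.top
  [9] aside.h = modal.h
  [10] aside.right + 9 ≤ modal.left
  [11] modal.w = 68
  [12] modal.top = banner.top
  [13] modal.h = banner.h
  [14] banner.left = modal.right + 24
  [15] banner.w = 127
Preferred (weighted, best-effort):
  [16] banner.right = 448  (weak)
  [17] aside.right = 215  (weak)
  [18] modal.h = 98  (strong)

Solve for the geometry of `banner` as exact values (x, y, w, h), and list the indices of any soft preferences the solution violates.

banner = (x=281, y=40, w=127, h=98)
violated soft preferences: 16, 17

1. banner.y = 40  [modal.top = banner.top]
2. banner.h = 98  [modal.h = banner.h]
3. banner.x = 281  [banner.left = modal.right + 24]
4. banner.w = 127  [banner.w = 127]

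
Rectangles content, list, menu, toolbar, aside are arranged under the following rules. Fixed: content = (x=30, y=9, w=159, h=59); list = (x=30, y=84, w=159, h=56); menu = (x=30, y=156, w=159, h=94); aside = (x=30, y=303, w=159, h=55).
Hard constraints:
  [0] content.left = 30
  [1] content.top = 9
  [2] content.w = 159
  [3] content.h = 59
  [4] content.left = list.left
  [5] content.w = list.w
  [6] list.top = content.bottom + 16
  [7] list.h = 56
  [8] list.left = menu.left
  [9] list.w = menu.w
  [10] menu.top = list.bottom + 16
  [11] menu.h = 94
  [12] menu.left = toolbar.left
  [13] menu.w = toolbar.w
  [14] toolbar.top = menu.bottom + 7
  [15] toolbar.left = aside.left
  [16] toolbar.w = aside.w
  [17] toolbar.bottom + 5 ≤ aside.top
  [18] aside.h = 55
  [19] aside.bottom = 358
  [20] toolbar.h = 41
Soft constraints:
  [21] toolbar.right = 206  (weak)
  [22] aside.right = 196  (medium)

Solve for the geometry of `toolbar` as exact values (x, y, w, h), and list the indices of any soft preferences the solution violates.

1. toolbar.x = 30  [menu.left = toolbar.left]
2. toolbar.w = 159  [menu.w = toolbar.w]
3. toolbar.y = 257  [toolbar.top = menu.bottom + 7]
4. toolbar.h = 41  [toolbar.h = 41]

toolbar = (x=30, y=257, w=159, h=41)
violated soft preferences: 21, 22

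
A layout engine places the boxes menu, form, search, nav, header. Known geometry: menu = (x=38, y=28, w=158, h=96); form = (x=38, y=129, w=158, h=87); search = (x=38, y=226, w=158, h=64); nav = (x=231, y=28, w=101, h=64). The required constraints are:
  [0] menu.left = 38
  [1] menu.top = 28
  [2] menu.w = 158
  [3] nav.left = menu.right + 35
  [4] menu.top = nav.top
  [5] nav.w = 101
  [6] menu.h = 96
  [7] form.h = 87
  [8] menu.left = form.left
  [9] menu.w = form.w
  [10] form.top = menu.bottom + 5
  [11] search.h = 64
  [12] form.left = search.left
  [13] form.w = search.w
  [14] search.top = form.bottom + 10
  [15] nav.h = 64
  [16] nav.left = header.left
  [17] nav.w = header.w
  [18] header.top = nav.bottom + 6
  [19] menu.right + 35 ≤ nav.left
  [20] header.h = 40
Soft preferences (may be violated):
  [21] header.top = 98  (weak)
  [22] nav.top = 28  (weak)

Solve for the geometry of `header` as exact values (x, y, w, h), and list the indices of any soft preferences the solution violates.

1. header.x = 231  [nav.left = header.left]
2. header.w = 101  [nav.w = header.w]
3. header.y = 98  [header.top = nav.bottom + 6]
4. header.h = 40  [header.h = 40]

header = (x=231, y=98, w=101, h=40)
violated soft preferences: none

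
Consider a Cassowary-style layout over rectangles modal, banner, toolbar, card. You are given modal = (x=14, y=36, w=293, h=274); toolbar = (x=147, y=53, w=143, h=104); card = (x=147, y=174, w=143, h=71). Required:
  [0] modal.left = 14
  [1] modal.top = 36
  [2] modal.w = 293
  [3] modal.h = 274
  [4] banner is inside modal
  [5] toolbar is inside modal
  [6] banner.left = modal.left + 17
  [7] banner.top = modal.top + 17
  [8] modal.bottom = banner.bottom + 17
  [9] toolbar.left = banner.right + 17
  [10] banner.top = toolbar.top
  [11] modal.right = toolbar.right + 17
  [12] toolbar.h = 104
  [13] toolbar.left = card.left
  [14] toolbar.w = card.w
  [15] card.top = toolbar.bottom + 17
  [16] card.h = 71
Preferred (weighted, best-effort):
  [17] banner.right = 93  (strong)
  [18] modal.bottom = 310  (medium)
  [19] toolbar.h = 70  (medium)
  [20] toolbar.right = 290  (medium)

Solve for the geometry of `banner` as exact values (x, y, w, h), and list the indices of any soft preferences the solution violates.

1. banner.x = 31  [banner.left = modal.left + 17]
2. banner.y = 53  [banner.top = modal.top + 17]
3. banner.h = 240  [modal.bottom = banner.bottom + 17]
4. banner.w = 99  [toolbar.left = banner.right + 17]

banner = (x=31, y=53, w=99, h=240)
violated soft preferences: 17, 19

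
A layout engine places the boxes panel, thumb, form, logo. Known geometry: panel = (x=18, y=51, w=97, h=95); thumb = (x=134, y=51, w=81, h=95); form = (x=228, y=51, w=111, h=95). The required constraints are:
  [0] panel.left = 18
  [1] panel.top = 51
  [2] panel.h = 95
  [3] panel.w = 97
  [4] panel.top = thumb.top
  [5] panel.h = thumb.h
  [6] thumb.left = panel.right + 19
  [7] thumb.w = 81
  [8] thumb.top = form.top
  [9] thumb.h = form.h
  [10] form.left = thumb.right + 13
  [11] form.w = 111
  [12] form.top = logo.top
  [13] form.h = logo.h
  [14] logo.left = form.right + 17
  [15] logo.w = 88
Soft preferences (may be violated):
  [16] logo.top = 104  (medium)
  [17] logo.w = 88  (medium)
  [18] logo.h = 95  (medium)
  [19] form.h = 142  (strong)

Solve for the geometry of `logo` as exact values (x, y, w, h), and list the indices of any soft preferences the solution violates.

logo = (x=356, y=51, w=88, h=95)
violated soft preferences: 16, 19

1. logo.y = 51  [form.top = logo.top]
2. logo.h = 95  [form.h = logo.h]
3. logo.x = 356  [logo.left = form.right + 17]
4. logo.w = 88  [logo.w = 88]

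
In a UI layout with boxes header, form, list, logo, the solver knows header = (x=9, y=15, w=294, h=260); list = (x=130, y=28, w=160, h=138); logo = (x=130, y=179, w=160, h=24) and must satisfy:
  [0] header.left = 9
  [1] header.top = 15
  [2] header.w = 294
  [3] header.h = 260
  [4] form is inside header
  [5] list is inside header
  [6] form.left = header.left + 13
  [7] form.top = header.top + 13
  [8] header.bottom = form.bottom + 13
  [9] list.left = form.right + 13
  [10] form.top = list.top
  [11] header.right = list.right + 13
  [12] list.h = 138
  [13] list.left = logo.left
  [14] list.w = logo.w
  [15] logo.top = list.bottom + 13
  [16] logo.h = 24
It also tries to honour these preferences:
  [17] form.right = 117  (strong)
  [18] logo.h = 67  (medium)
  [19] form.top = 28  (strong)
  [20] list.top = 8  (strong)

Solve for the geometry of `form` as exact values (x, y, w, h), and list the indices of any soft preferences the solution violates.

1. form.x = 22  [form.left = header.left + 13]
2. form.y = 28  [form.top = header.top + 13]
3. form.h = 234  [header.bottom = form.bottom + 13]
4. form.w = 95  [list.left = form.right + 13]

form = (x=22, y=28, w=95, h=234)
violated soft preferences: 18, 20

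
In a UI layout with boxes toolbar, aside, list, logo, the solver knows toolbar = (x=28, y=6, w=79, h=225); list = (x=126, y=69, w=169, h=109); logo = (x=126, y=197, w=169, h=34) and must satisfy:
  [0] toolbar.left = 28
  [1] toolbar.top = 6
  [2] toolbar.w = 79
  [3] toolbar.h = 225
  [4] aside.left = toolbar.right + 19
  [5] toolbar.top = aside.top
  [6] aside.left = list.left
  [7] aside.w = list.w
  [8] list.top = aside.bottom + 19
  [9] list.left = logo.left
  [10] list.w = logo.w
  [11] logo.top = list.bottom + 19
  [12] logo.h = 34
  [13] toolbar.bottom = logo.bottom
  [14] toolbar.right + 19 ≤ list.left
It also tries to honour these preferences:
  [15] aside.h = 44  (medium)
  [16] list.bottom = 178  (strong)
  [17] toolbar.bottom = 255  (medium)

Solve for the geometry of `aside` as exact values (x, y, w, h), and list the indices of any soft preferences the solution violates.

1. aside.x = 126  [aside.left = toolbar.right + 19]
2. aside.y = 6  [toolbar.top = aside.top]
3. aside.w = 169  [aside.w = list.w]
4. aside.h = 44  [list.top = aside.bottom + 19]

aside = (x=126, y=6, w=169, h=44)
violated soft preferences: 17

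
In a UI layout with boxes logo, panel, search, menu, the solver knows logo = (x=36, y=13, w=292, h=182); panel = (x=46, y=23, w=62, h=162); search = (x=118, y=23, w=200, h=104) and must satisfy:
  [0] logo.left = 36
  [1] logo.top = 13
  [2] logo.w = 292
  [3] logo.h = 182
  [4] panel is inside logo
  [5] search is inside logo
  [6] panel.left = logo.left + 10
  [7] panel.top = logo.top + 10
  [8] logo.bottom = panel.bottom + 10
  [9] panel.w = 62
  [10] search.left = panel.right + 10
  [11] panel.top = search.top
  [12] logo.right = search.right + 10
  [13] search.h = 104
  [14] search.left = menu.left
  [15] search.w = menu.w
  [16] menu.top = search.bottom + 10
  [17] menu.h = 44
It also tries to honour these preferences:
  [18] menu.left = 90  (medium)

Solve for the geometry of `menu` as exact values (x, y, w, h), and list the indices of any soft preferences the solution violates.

1. menu.x = 118  [search.left = menu.left]
2. menu.w = 200  [search.w = menu.w]
3. menu.y = 137  [menu.top = search.bottom + 10]
4. menu.h = 44  [menu.h = 44]

menu = (x=118, y=137, w=200, h=44)
violated soft preferences: 18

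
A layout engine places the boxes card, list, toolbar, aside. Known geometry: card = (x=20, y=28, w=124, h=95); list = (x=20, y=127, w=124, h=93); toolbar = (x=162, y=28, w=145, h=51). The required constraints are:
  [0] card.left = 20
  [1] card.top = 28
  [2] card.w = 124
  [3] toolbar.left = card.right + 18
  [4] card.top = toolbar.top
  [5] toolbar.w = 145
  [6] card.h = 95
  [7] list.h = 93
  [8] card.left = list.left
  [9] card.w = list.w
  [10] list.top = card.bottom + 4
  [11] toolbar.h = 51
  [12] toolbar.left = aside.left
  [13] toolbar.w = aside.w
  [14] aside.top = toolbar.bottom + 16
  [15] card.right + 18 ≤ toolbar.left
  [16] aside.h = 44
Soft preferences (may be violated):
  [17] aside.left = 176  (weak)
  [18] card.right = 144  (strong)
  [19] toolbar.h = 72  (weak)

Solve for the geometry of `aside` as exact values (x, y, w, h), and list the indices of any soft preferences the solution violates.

1. aside.x = 162  [toolbar.left = aside.left]
2. aside.w = 145  [toolbar.w = aside.w]
3. aside.y = 95  [aside.top = toolbar.bottom + 16]
4. aside.h = 44  [aside.h = 44]

aside = (x=162, y=95, w=145, h=44)
violated soft preferences: 17, 19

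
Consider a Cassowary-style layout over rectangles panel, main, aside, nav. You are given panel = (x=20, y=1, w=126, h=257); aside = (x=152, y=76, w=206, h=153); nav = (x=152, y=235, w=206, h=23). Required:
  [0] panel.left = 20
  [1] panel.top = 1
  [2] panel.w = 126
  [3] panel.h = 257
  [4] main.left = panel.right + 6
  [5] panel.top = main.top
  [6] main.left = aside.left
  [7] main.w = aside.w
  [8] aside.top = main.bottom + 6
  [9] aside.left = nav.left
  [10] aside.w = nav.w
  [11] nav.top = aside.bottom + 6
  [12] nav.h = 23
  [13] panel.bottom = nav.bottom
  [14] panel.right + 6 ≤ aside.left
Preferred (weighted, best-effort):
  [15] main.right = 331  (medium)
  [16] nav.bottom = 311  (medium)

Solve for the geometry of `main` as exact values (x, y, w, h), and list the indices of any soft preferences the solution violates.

1. main.x = 152  [main.left = panel.right + 6]
2. main.y = 1  [panel.top = main.top]
3. main.w = 206  [main.w = aside.w]
4. main.h = 69  [aside.top = main.bottom + 6]

main = (x=152, y=1, w=206, h=69)
violated soft preferences: 15, 16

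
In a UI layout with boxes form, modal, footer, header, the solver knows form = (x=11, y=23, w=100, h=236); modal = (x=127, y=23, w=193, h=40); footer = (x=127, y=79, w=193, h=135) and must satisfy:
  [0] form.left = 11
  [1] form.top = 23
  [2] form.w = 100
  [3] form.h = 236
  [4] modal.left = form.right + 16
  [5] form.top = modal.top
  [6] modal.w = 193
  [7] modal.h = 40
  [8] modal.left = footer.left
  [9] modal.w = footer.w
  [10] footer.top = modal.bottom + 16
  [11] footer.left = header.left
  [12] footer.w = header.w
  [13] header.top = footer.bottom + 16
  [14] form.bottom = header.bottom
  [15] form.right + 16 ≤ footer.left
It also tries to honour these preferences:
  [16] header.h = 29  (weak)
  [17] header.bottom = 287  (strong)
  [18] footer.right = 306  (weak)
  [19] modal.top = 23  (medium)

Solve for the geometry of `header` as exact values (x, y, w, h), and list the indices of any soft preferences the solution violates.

header = (x=127, y=230, w=193, h=29)
violated soft preferences: 17, 18

1. header.x = 127  [footer.left = header.left]
2. header.w = 193  [footer.w = header.w]
3. header.y = 230  [header.top = footer.bottom + 16]
4. header.h = 29  [form.bottom = header.bottom]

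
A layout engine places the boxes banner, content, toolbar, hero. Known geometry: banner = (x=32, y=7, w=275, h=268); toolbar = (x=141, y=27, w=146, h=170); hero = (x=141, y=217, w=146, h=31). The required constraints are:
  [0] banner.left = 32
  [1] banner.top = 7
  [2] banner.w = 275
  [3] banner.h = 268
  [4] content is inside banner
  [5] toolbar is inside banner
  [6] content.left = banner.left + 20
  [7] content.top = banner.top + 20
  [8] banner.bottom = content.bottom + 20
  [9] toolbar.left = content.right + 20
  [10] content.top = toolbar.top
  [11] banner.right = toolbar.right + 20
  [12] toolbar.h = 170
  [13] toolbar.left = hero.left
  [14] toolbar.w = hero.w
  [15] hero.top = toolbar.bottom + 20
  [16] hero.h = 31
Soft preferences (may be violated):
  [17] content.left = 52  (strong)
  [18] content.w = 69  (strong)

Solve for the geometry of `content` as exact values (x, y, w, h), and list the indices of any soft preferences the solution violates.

1. content.x = 52  [content.left = banner.left + 20]
2. content.y = 27  [content.top = banner.top + 20]
3. content.h = 228  [banner.bottom = content.bottom + 20]
4. content.w = 69  [toolbar.left = content.right + 20]

content = (x=52, y=27, w=69, h=228)
violated soft preferences: none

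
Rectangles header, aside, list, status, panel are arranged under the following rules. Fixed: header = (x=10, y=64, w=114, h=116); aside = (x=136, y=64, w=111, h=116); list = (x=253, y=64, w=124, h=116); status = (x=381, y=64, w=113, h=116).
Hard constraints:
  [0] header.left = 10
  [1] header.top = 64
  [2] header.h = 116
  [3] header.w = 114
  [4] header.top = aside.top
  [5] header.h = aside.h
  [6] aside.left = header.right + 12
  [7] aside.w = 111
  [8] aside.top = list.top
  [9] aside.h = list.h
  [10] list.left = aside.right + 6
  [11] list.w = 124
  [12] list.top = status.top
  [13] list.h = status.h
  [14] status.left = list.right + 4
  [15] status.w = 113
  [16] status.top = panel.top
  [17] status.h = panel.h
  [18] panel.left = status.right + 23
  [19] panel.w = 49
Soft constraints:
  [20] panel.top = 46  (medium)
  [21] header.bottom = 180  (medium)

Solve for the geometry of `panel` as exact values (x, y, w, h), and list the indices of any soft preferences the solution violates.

panel = (x=517, y=64, w=49, h=116)
violated soft preferences: 20

1. panel.y = 64  [status.top = panel.top]
2. panel.h = 116  [status.h = panel.h]
3. panel.x = 517  [panel.left = status.right + 23]
4. panel.w = 49  [panel.w = 49]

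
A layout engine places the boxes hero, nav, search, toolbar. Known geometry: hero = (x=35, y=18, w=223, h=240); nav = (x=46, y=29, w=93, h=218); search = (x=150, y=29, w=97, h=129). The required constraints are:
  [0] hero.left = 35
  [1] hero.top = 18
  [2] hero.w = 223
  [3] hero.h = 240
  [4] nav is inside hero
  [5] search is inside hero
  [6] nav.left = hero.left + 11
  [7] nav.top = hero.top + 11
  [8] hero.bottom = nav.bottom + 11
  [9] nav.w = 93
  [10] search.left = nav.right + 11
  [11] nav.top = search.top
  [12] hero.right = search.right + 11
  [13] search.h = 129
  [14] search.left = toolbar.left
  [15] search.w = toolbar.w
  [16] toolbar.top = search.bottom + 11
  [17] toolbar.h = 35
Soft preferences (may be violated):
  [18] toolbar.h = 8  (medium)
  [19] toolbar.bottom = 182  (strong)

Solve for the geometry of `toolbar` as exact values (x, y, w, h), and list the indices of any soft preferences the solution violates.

1. toolbar.x = 150  [search.left = toolbar.left]
2. toolbar.w = 97  [search.w = toolbar.w]
3. toolbar.y = 169  [toolbar.top = search.bottom + 11]
4. toolbar.h = 35  [toolbar.h = 35]

toolbar = (x=150, y=169, w=97, h=35)
violated soft preferences: 18, 19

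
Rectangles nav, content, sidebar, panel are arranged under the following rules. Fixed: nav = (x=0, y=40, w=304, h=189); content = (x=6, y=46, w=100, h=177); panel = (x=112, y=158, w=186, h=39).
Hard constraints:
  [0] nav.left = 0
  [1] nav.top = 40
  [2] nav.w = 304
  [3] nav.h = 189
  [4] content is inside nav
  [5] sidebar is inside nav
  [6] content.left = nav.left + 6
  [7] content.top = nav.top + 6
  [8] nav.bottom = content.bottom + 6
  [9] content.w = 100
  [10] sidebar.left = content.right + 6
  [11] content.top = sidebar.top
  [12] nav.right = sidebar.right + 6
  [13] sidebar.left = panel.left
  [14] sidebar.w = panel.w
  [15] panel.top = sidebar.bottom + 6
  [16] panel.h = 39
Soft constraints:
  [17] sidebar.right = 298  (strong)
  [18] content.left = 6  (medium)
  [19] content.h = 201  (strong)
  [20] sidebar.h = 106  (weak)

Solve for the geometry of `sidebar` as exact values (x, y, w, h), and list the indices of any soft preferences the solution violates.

sidebar = (x=112, y=46, w=186, h=106)
violated soft preferences: 19

1. sidebar.x = 112  [sidebar.left = content.right + 6]
2. sidebar.y = 46  [content.top = sidebar.top]
3. sidebar.w = 186  [nav.right = sidebar.right + 6]
4. sidebar.h = 106  [panel.top = sidebar.bottom + 6]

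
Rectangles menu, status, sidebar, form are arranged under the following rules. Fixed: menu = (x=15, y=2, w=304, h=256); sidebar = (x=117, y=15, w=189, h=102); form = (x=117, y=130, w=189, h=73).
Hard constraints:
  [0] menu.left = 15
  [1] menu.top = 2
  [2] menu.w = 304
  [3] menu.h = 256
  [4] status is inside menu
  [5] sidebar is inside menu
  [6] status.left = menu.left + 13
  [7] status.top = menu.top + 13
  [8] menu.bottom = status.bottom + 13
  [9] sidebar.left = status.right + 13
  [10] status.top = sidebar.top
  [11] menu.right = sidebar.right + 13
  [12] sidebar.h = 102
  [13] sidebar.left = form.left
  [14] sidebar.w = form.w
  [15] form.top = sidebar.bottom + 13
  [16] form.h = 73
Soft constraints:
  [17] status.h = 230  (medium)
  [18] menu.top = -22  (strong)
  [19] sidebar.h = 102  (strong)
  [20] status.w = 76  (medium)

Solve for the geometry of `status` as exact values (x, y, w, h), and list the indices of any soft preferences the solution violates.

1. status.x = 28  [status.left = menu.left + 13]
2. status.y = 15  [status.top = menu.top + 13]
3. status.h = 230  [menu.bottom = status.bottom + 13]
4. status.w = 76  [sidebar.left = status.right + 13]

status = (x=28, y=15, w=76, h=230)
violated soft preferences: 18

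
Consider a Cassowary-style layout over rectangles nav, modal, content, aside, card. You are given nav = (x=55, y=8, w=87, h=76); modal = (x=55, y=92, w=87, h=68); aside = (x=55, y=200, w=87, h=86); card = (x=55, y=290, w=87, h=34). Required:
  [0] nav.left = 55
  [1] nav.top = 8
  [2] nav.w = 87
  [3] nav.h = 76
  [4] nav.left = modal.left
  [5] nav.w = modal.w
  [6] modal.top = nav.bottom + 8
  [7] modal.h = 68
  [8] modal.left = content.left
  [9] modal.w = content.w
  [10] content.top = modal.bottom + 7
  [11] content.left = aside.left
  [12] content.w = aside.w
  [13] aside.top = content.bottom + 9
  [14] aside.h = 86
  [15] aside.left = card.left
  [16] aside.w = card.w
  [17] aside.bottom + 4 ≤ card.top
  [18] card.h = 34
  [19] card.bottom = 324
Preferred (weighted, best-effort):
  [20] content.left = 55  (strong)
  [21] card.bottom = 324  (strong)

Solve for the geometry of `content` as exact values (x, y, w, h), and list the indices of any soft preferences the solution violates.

1. content.x = 55  [modal.left = content.left]
2. content.w = 87  [modal.w = content.w]
3. content.y = 167  [content.top = modal.bottom + 7]
4. content.h = 24  [aside.top = content.bottom + 9]

content = (x=55, y=167, w=87, h=24)
violated soft preferences: none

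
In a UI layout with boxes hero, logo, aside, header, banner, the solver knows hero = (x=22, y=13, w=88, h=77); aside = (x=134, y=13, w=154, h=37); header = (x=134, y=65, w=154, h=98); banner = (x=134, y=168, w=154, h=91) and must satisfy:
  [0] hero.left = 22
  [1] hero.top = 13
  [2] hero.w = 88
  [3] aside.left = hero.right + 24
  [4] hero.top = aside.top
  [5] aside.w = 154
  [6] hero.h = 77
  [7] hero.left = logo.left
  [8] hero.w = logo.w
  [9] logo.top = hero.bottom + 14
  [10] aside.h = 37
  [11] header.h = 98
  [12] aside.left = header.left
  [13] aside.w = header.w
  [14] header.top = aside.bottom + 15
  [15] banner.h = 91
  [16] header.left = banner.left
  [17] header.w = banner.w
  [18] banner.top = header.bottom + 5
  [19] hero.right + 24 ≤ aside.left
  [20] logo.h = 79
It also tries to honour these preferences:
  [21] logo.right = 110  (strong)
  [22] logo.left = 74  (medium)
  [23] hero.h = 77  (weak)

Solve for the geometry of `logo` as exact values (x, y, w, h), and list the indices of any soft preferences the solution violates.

logo = (x=22, y=104, w=88, h=79)
violated soft preferences: 22

1. logo.x = 22  [hero.left = logo.left]
2. logo.w = 88  [hero.w = logo.w]
3. logo.y = 104  [logo.top = hero.bottom + 14]
4. logo.h = 79  [logo.h = 79]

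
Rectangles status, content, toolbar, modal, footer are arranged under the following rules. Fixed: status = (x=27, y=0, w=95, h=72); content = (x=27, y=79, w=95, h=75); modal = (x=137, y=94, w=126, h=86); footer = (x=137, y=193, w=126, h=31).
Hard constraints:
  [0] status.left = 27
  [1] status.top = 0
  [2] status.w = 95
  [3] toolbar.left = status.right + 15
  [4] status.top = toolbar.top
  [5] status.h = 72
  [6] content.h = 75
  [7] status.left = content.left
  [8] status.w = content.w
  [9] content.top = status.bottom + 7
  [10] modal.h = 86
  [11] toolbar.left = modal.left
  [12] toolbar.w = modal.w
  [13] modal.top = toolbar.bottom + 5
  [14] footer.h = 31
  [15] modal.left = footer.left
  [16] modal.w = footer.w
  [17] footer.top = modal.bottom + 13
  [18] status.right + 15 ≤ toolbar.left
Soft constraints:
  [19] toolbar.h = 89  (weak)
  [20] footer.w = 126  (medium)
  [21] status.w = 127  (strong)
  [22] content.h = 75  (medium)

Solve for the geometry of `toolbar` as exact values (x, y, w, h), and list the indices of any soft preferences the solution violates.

1. toolbar.x = 137  [toolbar.left = status.right + 15]
2. toolbar.y = 0  [status.top = toolbar.top]
3. toolbar.w = 126  [toolbar.w = modal.w]
4. toolbar.h = 89  [modal.top = toolbar.bottom + 5]

toolbar = (x=137, y=0, w=126, h=89)
violated soft preferences: 21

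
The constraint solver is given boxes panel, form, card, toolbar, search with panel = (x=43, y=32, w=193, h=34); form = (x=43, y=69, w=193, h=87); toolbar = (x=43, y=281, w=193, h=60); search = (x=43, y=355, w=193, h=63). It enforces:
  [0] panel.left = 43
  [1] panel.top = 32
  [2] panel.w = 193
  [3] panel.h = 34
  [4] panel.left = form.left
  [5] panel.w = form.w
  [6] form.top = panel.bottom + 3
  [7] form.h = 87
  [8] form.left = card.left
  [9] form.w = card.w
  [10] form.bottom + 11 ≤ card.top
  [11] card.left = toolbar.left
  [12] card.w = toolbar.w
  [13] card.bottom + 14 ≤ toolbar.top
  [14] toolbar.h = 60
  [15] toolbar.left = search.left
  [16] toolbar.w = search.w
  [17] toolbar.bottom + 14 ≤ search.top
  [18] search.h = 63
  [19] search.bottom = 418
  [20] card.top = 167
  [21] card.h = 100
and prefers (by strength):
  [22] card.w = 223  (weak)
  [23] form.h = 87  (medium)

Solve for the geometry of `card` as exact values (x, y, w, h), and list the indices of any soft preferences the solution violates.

card = (x=43, y=167, w=193, h=100)
violated soft preferences: 22

1. card.x = 43  [form.left = card.left]
2. card.w = 193  [form.w = card.w]
3. card.y = 167  [card.top = 167]
4. card.h = 100  [card.h = 100]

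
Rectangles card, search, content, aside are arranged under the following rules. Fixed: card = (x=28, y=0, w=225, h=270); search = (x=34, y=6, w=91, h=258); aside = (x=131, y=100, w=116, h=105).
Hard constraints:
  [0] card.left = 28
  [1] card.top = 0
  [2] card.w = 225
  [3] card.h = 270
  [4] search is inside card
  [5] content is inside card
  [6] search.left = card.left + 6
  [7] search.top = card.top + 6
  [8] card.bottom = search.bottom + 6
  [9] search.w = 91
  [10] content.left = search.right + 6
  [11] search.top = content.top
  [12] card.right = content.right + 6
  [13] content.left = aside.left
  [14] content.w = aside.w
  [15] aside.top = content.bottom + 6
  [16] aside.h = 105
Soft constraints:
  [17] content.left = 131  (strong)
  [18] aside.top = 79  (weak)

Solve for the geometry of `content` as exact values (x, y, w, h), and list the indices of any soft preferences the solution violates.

1. content.x = 131  [content.left = search.right + 6]
2. content.y = 6  [search.top = content.top]
3. content.w = 116  [card.right = content.right + 6]
4. content.h = 88  [aside.top = content.bottom + 6]

content = (x=131, y=6, w=116, h=88)
violated soft preferences: 18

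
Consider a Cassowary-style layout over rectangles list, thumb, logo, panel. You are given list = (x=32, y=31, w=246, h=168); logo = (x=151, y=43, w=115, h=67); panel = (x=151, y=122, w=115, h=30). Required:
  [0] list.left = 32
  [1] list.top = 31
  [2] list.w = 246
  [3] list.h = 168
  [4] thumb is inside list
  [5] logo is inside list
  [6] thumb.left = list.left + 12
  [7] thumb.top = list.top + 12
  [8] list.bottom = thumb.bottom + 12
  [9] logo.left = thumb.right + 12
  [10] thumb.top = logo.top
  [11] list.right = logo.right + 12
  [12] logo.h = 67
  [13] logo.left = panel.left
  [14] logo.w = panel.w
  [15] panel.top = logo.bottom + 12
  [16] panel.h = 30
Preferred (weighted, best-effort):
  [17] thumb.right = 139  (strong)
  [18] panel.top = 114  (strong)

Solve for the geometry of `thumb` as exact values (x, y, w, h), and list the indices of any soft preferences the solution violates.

thumb = (x=44, y=43, w=95, h=144)
violated soft preferences: 18

1. thumb.x = 44  [thumb.left = list.left + 12]
2. thumb.y = 43  [thumb.top = list.top + 12]
3. thumb.h = 144  [list.bottom = thumb.bottom + 12]
4. thumb.w = 95  [logo.left = thumb.right + 12]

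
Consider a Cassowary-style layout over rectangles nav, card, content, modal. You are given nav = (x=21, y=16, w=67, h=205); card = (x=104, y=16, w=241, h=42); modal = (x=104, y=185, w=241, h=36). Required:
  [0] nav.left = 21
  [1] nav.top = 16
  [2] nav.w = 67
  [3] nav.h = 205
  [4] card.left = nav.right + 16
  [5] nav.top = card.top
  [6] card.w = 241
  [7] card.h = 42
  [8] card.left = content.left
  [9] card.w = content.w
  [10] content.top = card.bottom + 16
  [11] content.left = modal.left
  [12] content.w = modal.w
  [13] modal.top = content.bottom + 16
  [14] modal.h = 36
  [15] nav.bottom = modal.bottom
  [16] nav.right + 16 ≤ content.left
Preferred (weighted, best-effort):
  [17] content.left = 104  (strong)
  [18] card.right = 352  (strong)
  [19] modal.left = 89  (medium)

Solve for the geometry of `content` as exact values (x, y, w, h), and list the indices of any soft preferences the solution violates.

1. content.x = 104  [card.left = content.left]
2. content.w = 241  [card.w = content.w]
3. content.y = 74  [content.top = card.bottom + 16]
4. content.h = 95  [modal.top = content.bottom + 16]

content = (x=104, y=74, w=241, h=95)
violated soft preferences: 18, 19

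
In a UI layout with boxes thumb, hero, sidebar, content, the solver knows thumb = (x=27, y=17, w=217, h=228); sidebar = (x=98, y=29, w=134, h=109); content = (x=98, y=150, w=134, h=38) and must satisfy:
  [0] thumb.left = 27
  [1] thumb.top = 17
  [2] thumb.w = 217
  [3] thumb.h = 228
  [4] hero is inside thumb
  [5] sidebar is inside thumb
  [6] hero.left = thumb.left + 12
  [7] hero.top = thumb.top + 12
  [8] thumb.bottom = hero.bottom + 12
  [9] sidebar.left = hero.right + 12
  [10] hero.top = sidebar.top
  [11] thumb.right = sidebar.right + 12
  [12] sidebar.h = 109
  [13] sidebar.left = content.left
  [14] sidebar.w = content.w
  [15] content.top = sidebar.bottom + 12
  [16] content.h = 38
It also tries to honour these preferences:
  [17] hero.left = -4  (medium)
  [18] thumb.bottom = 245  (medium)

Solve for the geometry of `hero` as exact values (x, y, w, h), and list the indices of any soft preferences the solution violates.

1. hero.x = 39  [hero.left = thumb.left + 12]
2. hero.y = 29  [hero.top = thumb.top + 12]
3. hero.h = 204  [thumb.bottom = hero.bottom + 12]
4. hero.w = 47  [sidebar.left = hero.right + 12]

hero = (x=39, y=29, w=47, h=204)
violated soft preferences: 17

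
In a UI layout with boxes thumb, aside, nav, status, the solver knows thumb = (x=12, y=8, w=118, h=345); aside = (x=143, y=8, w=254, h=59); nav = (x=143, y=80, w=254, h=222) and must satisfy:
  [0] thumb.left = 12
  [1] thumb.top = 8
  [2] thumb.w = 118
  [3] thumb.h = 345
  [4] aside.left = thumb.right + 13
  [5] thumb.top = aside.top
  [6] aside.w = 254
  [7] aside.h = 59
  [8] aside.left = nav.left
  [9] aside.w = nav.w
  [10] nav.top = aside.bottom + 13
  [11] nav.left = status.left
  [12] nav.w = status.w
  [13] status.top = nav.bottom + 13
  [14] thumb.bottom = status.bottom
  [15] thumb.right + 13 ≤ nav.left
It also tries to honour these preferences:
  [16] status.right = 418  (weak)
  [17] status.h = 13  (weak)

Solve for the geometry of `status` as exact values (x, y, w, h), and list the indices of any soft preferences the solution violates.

status = (x=143, y=315, w=254, h=38)
violated soft preferences: 16, 17

1. status.x = 143  [nav.left = status.left]
2. status.w = 254  [nav.w = status.w]
3. status.y = 315  [status.top = nav.bottom + 13]
4. status.h = 38  [thumb.bottom = status.bottom]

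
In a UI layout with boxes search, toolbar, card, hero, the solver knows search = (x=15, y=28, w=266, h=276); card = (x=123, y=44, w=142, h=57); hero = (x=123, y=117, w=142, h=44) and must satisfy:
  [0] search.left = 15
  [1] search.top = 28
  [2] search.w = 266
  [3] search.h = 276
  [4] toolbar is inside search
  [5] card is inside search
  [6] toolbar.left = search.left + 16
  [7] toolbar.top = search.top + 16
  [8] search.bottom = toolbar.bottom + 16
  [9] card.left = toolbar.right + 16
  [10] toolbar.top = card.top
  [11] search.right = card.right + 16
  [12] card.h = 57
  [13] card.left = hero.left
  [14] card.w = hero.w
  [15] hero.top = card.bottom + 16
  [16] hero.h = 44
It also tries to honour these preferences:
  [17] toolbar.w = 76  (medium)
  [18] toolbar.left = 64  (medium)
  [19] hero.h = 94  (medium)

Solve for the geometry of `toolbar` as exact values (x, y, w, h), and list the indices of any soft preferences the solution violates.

1. toolbar.x = 31  [toolbar.left = search.left + 16]
2. toolbar.y = 44  [toolbar.top = search.top + 16]
3. toolbar.h = 244  [search.bottom = toolbar.bottom + 16]
4. toolbar.w = 76  [card.left = toolbar.right + 16]

toolbar = (x=31, y=44, w=76, h=244)
violated soft preferences: 18, 19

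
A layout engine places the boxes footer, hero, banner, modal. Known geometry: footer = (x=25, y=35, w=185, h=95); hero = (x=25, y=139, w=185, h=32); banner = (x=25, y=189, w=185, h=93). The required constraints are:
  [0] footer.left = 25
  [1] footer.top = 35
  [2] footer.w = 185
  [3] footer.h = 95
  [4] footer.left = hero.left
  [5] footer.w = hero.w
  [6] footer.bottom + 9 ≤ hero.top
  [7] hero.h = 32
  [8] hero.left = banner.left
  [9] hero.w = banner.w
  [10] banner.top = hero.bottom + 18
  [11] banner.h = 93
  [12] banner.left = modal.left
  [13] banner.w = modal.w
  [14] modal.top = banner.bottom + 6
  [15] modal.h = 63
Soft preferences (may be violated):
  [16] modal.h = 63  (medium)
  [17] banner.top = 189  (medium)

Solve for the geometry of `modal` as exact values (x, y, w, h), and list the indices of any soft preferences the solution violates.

modal = (x=25, y=288, w=185, h=63)
violated soft preferences: none

1. modal.x = 25  [banner.left = modal.left]
2. modal.w = 185  [banner.w = modal.w]
3. modal.y = 288  [modal.top = banner.bottom + 6]
4. modal.h = 63  [modal.h = 63]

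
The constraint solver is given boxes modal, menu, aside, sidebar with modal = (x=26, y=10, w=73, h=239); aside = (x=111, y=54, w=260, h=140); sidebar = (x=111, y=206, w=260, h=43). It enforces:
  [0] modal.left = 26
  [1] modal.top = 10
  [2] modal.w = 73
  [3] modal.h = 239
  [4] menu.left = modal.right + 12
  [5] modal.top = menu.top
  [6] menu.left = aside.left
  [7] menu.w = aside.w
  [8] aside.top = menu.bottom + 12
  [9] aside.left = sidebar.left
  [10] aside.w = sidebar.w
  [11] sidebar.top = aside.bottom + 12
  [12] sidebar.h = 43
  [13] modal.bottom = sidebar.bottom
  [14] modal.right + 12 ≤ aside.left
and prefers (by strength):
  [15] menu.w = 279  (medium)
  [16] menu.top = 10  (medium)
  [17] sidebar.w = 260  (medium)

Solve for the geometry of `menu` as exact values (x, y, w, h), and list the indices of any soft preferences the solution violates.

1. menu.x = 111  [menu.left = modal.right + 12]
2. menu.y = 10  [modal.top = menu.top]
3. menu.w = 260  [menu.w = aside.w]
4. menu.h = 32  [aside.top = menu.bottom + 12]

menu = (x=111, y=10, w=260, h=32)
violated soft preferences: 15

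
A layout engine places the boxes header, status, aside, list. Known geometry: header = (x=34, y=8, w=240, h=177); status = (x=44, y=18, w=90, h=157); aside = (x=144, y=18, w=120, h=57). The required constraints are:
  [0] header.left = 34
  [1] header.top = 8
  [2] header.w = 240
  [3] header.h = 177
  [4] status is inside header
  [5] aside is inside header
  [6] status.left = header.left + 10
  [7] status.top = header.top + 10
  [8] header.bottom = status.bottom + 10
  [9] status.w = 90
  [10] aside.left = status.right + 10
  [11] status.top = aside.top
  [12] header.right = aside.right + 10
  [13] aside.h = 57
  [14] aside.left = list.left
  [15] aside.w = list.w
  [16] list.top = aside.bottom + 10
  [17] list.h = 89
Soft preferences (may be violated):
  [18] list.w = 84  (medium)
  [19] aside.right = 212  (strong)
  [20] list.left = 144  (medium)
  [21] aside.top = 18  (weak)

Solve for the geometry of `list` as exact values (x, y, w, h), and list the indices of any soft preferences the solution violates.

1. list.x = 144  [aside.left = list.left]
2. list.w = 120  [aside.w = list.w]
3. list.y = 85  [list.top = aside.bottom + 10]
4. list.h = 89  [list.h = 89]

list = (x=144, y=85, w=120, h=89)
violated soft preferences: 18, 19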